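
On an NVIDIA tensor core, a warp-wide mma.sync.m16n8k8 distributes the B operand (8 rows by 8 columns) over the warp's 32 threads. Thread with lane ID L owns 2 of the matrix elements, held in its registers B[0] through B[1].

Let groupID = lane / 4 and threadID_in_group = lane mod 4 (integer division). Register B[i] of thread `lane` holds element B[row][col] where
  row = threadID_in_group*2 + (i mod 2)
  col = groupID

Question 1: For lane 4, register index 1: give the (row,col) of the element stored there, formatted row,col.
4: gr=1,th=0
[1] (0*2+1,1) = (1,1)

1,1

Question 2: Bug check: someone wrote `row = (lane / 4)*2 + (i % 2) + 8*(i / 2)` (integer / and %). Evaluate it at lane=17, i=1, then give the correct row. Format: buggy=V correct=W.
buggy=9 correct=3

`(lane / 4)*2 + (i % 2) + 8*(i / 2)`[17,1]=>9
17: grp=4,tig=1
[1] (1*2+1,4) = (3,4)
row: 9 vs 3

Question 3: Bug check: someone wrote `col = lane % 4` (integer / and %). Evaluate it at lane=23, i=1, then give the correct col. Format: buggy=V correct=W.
`lane % 4`[23,1]->3
23: g=5,t=3
[1] (3*2+1,5) = (7,5)
col: 3 vs 5

buggy=3 correct=5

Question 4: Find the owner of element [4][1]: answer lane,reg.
6,0

c: 1->gid=1  r: 4->tid=2,i&1=0
L=1*4+2=6  i=0=0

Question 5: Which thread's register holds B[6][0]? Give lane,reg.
3,0

c:0=>grp=0  r:6=>tig=3,lo=0
L=0*4+3=3  i=0=0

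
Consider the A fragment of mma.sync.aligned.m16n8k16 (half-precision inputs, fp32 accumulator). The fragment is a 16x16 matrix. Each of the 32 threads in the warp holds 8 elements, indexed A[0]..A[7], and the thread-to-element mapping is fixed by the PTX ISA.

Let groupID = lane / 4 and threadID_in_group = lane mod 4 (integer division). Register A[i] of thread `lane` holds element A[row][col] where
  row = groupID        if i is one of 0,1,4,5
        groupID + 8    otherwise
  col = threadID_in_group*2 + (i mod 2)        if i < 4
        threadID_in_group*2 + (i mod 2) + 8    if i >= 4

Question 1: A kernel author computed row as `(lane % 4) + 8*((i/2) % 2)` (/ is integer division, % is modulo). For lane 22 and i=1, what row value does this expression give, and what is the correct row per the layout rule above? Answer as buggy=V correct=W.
buggy=2 correct=5

`(lane % 4) + 8*((i/2) % 2)`[22,1]→2
22: G=5,T=2
[1] (5+0,2*2+1+0) = (5,5)
row: 2 vs 5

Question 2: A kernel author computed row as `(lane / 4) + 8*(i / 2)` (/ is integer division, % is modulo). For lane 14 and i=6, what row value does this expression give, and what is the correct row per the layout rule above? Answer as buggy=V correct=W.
`(lane / 4) + 8*(i / 2)`[14,6]=>27
lane 14: grp=3 (14/4), tig=2 (14%4)
i=6: r=3+8=11, c=2*2+0+8=12
row: 27 vs 11

buggy=27 correct=11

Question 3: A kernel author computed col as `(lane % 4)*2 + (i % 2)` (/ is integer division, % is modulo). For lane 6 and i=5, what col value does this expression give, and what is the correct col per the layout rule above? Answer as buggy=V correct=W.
buggy=5 correct=13

`(lane % 4)*2 + (i % 2)`[6,5]->5
lane 6->6/4=1, 6 mod 4=2
i=5  r:1+0->1  c:2·2+1+8->13
col: 5 vs 13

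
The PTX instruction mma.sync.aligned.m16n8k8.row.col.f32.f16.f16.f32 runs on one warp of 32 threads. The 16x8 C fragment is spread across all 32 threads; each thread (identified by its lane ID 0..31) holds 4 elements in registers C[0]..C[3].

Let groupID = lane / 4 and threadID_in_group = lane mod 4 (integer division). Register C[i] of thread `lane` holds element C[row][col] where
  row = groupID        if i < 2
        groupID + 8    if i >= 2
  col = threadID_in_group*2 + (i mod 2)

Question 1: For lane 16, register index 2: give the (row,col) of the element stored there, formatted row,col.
lane 16→16/4=4, 16 mod 4=0
i=2  r:4+8→12  c:2·0+0→0

12,0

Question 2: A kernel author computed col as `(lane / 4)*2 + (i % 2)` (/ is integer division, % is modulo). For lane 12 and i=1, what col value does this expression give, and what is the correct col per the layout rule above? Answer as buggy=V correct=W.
`(lane / 4)*2 + (i % 2)`[12,1]->7
lane 12: gid=3 (12/4), tid=0 (12%4)
i=1: r=3+0=3, c=0*2+1=1
col: 7 vs 1

buggy=7 correct=1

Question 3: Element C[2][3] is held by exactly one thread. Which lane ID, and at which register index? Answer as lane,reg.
r:2=>grp=2,rB=0  c:3=>tig=1,lo=1
L=2*4+1=9  i=0*2+1=1

9,1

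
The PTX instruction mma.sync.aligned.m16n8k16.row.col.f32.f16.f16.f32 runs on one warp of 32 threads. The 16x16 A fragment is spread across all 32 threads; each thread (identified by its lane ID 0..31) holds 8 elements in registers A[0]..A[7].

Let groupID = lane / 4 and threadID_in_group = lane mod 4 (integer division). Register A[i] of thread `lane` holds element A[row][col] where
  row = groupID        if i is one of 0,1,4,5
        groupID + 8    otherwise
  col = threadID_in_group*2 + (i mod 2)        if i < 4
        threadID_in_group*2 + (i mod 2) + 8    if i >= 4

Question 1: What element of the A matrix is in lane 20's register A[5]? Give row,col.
L=20->gid=20>>2=5, tid=20&3=0
[5]->row 5+0=5  col 0·2+1+8=9

5,9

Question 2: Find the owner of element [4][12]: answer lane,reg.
18,4

r=4->g=4,rb=0  c=12->cb=1,t=2,b0=0
L=4*4+2=18  i=1*4+0*2+0=4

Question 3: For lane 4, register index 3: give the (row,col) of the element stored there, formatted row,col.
9,1

L=4->gid=4>>2=1, tid=4&3=0
[3]->row 1+8=9  col 0·2+1+0=1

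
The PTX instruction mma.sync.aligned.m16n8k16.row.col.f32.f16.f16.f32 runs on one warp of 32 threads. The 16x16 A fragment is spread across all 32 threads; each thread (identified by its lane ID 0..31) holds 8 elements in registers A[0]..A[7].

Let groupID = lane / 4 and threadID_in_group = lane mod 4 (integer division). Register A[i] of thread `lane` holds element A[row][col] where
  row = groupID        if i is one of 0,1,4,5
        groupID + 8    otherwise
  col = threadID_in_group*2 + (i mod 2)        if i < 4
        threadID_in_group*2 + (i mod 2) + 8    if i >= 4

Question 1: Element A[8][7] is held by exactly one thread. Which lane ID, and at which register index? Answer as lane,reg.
r:8=>grp=0,rB=1  c:7=>cB=0,tig=3,lo=1
L=0*4+3=3  i=0*4+1*2+1=3

3,3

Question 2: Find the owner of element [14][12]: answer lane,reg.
r=14→G=6,rhi=1  c=12→chi=1,T=2,p=0
L=6*4+2=26  i=1*4+1*2+0=6

26,6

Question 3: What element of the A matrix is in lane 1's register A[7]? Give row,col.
8,11

lane 1→1/4=0, 1 mod 4=1
i=7  r:0+8→8  c:2·1+1+8→11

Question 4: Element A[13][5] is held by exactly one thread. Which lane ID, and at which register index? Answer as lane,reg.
22,3

r: 13->gid=5,r8=1  c: 5->c8=0,tid=2,i&1=1
L=5*4+2=22  i=0*4+1*2+1=3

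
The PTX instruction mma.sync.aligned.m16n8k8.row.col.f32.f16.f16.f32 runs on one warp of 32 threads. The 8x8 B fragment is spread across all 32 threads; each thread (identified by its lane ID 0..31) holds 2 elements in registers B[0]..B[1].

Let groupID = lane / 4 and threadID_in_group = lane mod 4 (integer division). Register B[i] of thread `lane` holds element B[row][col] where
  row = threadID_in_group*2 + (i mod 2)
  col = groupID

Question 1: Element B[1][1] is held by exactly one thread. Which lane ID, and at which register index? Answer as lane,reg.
4,1

c: 1->gid=1  r: 1->tid=0,i&1=1
L=1*4+0=4  i=1=1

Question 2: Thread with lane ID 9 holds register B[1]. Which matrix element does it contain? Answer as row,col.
9: G=2,T=1
[1] (1*2+1,2) = (3,2)

3,2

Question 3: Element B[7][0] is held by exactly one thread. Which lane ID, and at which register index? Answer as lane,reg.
3,1

c:0=>grp=0  r:7=>tig=3,lo=1
L=0*4+3=3  i=1=1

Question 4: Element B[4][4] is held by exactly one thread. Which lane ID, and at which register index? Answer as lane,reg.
18,0

c=4->g=4  r=4->t=2,b0=0
L=4*4+2=18  i=0=0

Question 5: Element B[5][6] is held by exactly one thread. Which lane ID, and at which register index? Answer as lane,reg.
26,1

c: 6->gid=6  r: 5->tid=2,i&1=1
L=6*4+2=26  i=1=1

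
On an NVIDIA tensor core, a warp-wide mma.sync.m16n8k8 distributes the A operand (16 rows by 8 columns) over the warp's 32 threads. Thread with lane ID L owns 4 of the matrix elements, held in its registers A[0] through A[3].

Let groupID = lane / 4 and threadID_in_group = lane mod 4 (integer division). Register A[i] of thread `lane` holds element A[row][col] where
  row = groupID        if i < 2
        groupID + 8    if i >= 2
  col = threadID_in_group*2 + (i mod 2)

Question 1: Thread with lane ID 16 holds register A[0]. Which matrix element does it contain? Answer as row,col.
16: grp=4,tig=0
[0] (4+0,0*2+0) = (4,0)

4,0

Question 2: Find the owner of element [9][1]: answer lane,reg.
r=9⇒gr=1,Rb=1  c=1⇒th=0,odd=1
L=1*4+0=4  i=1*2+1=3

4,3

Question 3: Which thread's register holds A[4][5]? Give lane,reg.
18,1

r: 4->gid=4,r8=0  c: 5->tid=2,i&1=1
L=4*4+2=18  i=0*2+1=1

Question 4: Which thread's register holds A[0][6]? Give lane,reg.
3,0

r=0⇒gr=0,Rb=0  c=6⇒th=3,odd=0
L=0*4+3=3  i=0*2+0=0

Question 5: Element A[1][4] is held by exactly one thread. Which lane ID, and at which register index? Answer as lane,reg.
6,0

r=1⇒gr=1,Rb=0  c=4⇒th=2,odd=0
L=1*4+2=6  i=0*2+0=0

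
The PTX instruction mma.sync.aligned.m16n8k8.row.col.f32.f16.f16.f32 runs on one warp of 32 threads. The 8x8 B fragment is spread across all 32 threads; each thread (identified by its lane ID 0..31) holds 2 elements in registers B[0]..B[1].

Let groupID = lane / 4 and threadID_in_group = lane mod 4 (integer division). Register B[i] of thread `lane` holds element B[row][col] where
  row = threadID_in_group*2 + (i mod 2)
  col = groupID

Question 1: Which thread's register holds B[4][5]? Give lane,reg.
c=5⇒gr=5  r=4⇒th=2,odd=0
L=5*4+2=22  i=0=0

22,0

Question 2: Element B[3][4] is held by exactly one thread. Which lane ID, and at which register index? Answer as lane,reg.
17,1

c=4->g=4  r=3->t=1,b0=1
L=4*4+1=17  i=1=1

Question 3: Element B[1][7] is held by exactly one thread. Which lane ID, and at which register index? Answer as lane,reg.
c=7->g=7  r=1->t=0,b0=1
L=7*4+0=28  i=1=1

28,1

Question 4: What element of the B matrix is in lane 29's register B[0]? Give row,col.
2,7

lane 29: grp=7 (29/4), tig=1 (29%4)
i=0: r=1*2+0=2, c=grp=7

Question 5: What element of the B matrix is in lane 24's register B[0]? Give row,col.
0,6

lane 24=>24/4=6, 24 mod 4=0
i=0  r:2·0+0=>0  c:6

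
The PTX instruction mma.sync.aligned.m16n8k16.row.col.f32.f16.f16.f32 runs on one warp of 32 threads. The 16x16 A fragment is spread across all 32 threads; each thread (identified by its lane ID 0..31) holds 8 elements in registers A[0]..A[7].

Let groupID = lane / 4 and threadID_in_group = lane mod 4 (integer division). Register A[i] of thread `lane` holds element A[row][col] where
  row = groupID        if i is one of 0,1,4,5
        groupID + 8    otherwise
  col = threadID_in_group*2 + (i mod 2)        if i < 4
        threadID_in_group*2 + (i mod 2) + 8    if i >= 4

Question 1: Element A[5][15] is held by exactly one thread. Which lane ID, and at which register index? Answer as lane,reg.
r=5⇒gr=5,Rb=0  c=15⇒Cb=1,th=3,odd=1
L=5*4+3=23  i=1*4+0*2+1=5

23,5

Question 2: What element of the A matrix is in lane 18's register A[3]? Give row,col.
lane 18→18/4=4, 18 mod 4=2
i=3  r:4+8→12  c:2·2+1+0→5

12,5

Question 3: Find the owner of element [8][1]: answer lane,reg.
0,3

r:8=>grp=0,rB=1  c:1=>cB=0,tig=0,lo=1
L=0*4+0=0  i=0*4+1*2+1=3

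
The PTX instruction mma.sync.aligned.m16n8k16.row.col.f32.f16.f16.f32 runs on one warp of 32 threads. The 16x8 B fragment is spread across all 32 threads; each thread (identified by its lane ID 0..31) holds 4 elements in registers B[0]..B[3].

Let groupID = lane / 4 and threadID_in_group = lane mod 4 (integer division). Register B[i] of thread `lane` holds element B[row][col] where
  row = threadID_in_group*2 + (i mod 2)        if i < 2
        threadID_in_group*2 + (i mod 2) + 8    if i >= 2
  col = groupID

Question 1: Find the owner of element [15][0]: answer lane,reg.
3,3

c=0→G=0  r=15→rhi=1,T=3,p=1
L=0*4+3=3  i=1*2+1=3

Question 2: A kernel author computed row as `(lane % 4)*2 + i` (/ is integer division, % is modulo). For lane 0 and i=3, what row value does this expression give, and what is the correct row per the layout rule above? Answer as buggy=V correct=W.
buggy=3 correct=9

`(lane % 4)*2 + i`[0,3]->3
0: gid=0,tid=0
[3] (0*2+1+8,0) = (9,0)
row: 3 vs 9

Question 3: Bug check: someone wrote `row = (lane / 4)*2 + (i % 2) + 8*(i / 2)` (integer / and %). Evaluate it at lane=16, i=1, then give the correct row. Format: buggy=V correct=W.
buggy=9 correct=1

`(lane / 4)*2 + (i % 2) + 8*(i / 2)`[16,1]->9
16: g=4,t=0
[1] (0*2+1+0,4) = (1,4)
row: 9 vs 1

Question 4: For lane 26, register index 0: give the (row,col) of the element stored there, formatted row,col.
L=26⇒gr=26>>2=6, th=26&3=2
[0]⇒row 2·2+0+0=4  col gr=6

4,6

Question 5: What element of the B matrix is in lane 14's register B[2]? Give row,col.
12,3

L=14⇒gr=14>>2=3, th=14&3=2
[2]⇒row 2·2+0+8=12  col gr=3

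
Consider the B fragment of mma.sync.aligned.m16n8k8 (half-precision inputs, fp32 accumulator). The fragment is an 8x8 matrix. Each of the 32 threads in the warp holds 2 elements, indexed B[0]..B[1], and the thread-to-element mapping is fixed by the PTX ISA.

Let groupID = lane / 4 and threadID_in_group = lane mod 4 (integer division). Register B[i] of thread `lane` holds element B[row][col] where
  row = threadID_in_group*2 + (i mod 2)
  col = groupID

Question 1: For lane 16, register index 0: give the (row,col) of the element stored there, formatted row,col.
0,4

L=16->g=16>>2=4, t=16&3=0
[0]->row 0·2+0=0  col g=4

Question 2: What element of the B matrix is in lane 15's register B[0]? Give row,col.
6,3

L=15->g=15>>2=3, t=15&3=3
[0]->row 3·2+0=6  col g=3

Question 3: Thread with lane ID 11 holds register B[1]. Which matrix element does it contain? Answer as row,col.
7,2

lane 11: gid=2 (11/4), tid=3 (11%4)
i=1: r=3*2+1=7, c=gid=2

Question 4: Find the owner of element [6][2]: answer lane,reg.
11,0

c=2->g=2  r=6->t=3,b0=0
L=2*4+3=11  i=0=0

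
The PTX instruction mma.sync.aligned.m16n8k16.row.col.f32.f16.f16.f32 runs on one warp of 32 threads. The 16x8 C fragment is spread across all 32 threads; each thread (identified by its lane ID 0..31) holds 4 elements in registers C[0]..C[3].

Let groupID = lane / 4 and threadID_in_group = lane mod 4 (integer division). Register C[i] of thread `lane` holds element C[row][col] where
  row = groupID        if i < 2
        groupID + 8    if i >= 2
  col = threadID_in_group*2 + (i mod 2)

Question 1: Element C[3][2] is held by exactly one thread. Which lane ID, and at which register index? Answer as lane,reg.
13,0

r:3=>grp=3,rB=0  c:2=>tig=1,lo=0
L=3*4+1=13  i=0*2+0=0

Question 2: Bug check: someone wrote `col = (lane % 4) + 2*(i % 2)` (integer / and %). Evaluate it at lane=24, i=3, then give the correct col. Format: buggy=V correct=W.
`(lane % 4) + 2*(i % 2)`[24,3]->2
lane 24->24/4=6, 24 mod 4=0
i=3  r:6+8->14  c:2·0+1->1
col: 2 vs 1

buggy=2 correct=1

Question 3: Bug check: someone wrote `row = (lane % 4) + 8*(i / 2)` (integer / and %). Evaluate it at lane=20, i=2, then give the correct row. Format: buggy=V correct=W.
buggy=8 correct=13

`(lane % 4) + 8*(i / 2)`[20,2]=>8
lane 20=>20/4=5, 20 mod 4=0
i=2  r:5+8=>13  c:2·0+0=>0
row: 8 vs 13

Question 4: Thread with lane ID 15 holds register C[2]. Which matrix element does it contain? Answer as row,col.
lane 15: grp=3 (15/4), tig=3 (15%4)
i=2: r=3+8=11, c=3*2+0=6

11,6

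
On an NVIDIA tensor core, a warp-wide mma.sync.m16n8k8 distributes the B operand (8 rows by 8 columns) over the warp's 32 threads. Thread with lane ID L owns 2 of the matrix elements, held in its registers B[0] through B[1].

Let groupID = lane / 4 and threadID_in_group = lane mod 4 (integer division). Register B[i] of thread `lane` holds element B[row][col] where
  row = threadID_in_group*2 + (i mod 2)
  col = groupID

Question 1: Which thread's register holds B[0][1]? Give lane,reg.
4,0

c=1->g=1  r=0->t=0,b0=0
L=1*4+0=4  i=0=0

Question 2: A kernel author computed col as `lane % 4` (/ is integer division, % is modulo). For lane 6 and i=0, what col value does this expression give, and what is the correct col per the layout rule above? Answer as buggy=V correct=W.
buggy=2 correct=1

`lane % 4`[6,0]⇒2
lane 6⇒6/4=1, 6 mod 4=2
i=0  r:2·2+0⇒4  c:1
col: 2 vs 1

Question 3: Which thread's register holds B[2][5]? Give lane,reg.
c:5=>grp=5  r:2=>tig=1,lo=0
L=5*4+1=21  i=0=0

21,0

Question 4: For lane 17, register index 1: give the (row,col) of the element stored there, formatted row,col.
3,4

lane 17: gid=4 (17/4), tid=1 (17%4)
i=1: r=1*2+1=3, c=gid=4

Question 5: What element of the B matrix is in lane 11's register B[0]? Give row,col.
lane 11: grp=2 (11/4), tig=3 (11%4)
i=0: r=3*2+0=6, c=grp=2

6,2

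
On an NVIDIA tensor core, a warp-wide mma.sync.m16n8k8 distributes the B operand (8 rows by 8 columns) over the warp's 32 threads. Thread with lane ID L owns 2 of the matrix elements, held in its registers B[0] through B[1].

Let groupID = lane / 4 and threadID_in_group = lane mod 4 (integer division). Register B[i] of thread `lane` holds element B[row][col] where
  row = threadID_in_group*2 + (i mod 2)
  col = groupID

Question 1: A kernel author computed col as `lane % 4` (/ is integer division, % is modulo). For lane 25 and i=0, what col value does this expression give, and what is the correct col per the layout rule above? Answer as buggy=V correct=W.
`lane % 4`[25,0]=>1
lane 25: grp=6 (25/4), tig=1 (25%4)
i=0: r=1*2+0=2, c=grp=6
col: 1 vs 6

buggy=1 correct=6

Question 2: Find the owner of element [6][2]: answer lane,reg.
c=2⇒gr=2  r=6⇒th=3,odd=0
L=2*4+3=11  i=0=0

11,0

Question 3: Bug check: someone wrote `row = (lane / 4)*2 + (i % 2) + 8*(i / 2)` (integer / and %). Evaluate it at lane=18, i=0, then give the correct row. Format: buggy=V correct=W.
buggy=8 correct=4

`(lane / 4)*2 + (i % 2) + 8*(i / 2)`[18,0]⇒8
18: gr=4,th=2
[0] (2*2+0,4) = (4,4)
row: 8 vs 4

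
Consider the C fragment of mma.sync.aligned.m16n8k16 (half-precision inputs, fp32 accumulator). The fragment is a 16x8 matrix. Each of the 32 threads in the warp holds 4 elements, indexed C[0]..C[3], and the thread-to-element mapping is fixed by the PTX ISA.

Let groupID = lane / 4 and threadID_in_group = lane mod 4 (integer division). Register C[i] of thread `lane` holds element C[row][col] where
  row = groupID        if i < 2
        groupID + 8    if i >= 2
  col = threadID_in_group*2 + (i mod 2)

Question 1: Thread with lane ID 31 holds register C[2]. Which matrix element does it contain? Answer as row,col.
31: gr=7,th=3
[2] (7+8,3*2+0) = (15,6)

15,6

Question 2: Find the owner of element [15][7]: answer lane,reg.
31,3

r=15->g=7,rb=1  c=7->t=3,b0=1
L=7*4+3=31  i=1*2+1=3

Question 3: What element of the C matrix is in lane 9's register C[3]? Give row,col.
lane 9⇒9/4=2, 9 mod 4=1
i=3  r:2+8⇒10  c:2·1+1⇒3

10,3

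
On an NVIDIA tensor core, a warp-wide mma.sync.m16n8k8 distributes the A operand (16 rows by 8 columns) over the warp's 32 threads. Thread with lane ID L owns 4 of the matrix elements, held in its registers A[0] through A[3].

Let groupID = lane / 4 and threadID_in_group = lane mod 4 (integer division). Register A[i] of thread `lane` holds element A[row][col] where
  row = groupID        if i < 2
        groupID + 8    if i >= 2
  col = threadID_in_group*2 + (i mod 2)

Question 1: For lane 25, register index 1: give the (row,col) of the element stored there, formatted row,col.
6,3

L=25⇒gr=25>>2=6, th=25&3=1
[1]⇒row 6+0=6  col 1·2+1=3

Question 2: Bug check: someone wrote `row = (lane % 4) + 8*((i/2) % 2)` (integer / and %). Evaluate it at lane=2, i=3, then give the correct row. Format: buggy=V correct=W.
buggy=10 correct=8

`(lane % 4) + 8*((i/2) % 2)`[2,3]→10
L=2→G=2>>2=0, T=2&3=2
[3]→row 0+8=8  col 2·2+1=5
row: 10 vs 8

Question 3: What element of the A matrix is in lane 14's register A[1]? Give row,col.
3,5

lane 14→14/4=3, 14 mod 4=2
i=1  r:3+0→3  c:2·2+1→5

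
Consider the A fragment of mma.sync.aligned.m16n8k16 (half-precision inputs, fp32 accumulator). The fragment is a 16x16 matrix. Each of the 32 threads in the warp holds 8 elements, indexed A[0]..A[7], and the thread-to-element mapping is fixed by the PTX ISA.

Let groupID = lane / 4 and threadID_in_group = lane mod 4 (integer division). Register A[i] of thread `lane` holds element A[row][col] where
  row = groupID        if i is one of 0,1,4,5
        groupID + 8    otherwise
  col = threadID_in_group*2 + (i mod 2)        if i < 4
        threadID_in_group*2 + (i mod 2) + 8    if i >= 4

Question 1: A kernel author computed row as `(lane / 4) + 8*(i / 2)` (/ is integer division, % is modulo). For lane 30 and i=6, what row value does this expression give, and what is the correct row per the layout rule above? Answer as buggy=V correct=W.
buggy=31 correct=15

`(lane / 4) + 8*(i / 2)`[30,6]→31
lane 30: G=7 (30/4), T=2 (30%4)
i=6: r=7+8=15, c=2*2+0+8=12
row: 31 vs 15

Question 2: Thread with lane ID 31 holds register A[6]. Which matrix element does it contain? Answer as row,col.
15,14

L=31->gid=31>>2=7, tid=31&3=3
[6]->row 7+8=15  col 3·2+0+8=14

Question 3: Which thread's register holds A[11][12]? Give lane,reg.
r:11=>grp=3,rB=1  c:12=>cB=1,tig=2,lo=0
L=3*4+2=14  i=1*4+1*2+0=6

14,6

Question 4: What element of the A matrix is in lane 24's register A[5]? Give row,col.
6,9

lane 24->24/4=6, 24 mod 4=0
i=5  r:6+0->6  c:2·0+1+8->9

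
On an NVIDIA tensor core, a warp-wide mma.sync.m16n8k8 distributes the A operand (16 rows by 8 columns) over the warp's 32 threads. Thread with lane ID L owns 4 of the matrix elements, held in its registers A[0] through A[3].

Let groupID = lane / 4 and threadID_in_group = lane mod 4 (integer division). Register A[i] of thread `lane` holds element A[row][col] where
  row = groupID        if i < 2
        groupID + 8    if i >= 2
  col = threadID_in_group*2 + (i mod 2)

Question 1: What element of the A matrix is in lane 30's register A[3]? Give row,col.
15,5

30: G=7,T=2
[3] (7+8,2*2+1) = (15,5)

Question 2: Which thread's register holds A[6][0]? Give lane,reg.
24,0

r:6=>grp=6,rB=0  c:0=>tig=0,lo=0
L=6*4+0=24  i=0*2+0=0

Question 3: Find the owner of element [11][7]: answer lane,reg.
r:11=>grp=3,rB=1  c:7=>tig=3,lo=1
L=3*4+3=15  i=1*2+1=3

15,3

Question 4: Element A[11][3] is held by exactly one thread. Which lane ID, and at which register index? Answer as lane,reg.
r=11⇒gr=3,Rb=1  c=3⇒th=1,odd=1
L=3*4+1=13  i=1*2+1=3

13,3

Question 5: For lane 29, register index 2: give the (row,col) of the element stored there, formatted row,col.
15,2

lane 29: gid=7 (29/4), tid=1 (29%4)
i=2: r=7+8=15, c=1*2+0=2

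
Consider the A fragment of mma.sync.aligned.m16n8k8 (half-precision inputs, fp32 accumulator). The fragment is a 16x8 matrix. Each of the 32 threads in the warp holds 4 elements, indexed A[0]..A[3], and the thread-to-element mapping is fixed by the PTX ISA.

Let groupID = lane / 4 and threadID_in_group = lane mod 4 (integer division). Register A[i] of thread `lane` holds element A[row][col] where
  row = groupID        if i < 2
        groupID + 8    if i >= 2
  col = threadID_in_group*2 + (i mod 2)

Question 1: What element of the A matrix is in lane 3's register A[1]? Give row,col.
3: G=0,T=3
[1] (0+0,3*2+1) = (0,7)

0,7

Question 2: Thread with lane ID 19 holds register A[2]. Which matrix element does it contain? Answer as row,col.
12,6

L=19->g=19>>2=4, t=19&3=3
[2]->row 4+8=12  col 3·2+0=6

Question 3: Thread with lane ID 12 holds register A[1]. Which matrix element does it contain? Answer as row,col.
lane 12⇒12/4=3, 12 mod 4=0
i=1  r:3+0⇒3  c:2·0+1⇒1

3,1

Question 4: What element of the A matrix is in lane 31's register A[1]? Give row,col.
7,7

lane 31→31/4=7, 31 mod 4=3
i=1  r:7+0→7  c:2·3+1→7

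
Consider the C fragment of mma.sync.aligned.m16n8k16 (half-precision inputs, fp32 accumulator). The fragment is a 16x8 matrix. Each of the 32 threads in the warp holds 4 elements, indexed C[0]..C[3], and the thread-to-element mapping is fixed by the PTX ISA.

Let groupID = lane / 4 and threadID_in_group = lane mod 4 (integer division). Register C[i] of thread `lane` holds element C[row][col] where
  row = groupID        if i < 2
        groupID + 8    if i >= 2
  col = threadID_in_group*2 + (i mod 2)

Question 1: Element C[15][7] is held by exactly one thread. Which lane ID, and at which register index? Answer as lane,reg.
31,3

r=15⇒gr=7,Rb=1  c=7⇒th=3,odd=1
L=7*4+3=31  i=1*2+1=3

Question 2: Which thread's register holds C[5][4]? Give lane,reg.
r: 5->gid=5,r8=0  c: 4->tid=2,i&1=0
L=5*4+2=22  i=0*2+0=0

22,0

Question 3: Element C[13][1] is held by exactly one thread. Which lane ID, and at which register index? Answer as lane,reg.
20,3

r=13⇒gr=5,Rb=1  c=1⇒th=0,odd=1
L=5*4+0=20  i=1*2+1=3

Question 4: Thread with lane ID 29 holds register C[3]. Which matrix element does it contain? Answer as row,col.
15,3

L=29⇒gr=29>>2=7, th=29&3=1
[3]⇒row 7+8=15  col 1·2+1=3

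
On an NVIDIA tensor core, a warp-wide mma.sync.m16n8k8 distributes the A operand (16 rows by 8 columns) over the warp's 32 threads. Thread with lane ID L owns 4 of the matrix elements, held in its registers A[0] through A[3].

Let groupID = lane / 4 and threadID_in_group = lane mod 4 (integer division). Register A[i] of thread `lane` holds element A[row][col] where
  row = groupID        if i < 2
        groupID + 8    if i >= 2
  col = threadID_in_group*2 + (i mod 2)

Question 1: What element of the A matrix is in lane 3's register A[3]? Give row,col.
8,7

L=3⇒gr=3>>2=0, th=3&3=3
[3]⇒row 0+8=8  col 3·2+1=7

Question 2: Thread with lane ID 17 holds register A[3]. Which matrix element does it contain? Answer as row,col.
lane 17: G=4 (17/4), T=1 (17%4)
i=3: r=4+8=12, c=1*2+1=3

12,3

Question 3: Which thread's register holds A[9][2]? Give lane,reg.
5,2

r:9=>grp=1,rB=1  c:2=>tig=1,lo=0
L=1*4+1=5  i=1*2+0=2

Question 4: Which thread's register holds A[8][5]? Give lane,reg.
r:8=>grp=0,rB=1  c:5=>tig=2,lo=1
L=0*4+2=2  i=1*2+1=3

2,3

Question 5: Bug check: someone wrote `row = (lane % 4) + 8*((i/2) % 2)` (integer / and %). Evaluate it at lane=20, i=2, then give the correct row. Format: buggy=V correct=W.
buggy=8 correct=13

`(lane % 4) + 8*((i/2) % 2)`[20,2]⇒8
20: gr=5,th=0
[2] (5+8,0*2+0) = (13,0)
row: 8 vs 13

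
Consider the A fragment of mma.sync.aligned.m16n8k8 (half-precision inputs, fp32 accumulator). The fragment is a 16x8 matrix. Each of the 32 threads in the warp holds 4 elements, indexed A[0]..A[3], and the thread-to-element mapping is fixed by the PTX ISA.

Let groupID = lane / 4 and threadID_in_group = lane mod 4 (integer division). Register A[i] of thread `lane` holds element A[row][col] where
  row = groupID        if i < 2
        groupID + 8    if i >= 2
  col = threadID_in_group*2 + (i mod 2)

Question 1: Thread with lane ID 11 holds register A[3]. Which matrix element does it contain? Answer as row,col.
L=11->gid=11>>2=2, tid=11&3=3
[3]->row 2+8=10  col 3·2+1=7

10,7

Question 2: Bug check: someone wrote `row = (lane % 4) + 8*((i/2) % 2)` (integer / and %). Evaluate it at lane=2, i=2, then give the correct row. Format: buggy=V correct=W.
buggy=10 correct=8

`(lane % 4) + 8*((i/2) % 2)`[2,2]⇒10
lane 2⇒2/4=0, 2 mod 4=2
i=2  r:0+8⇒8  c:2·2+0⇒4
row: 10 vs 8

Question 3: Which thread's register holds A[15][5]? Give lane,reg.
r=15->g=7,rb=1  c=5->t=2,b0=1
L=7*4+2=30  i=1*2+1=3

30,3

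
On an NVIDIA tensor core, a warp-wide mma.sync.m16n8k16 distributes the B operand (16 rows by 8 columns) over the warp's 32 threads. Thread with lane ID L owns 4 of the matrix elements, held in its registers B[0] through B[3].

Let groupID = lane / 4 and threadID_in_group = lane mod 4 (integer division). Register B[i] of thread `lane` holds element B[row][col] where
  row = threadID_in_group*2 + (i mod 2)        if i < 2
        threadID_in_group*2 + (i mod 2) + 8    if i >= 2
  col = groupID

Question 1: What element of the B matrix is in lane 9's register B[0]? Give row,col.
2,2

lane 9: grp=2 (9/4), tig=1 (9%4)
i=0: r=1*2+0+0=2, c=grp=2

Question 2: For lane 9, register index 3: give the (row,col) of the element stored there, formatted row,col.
L=9->g=9>>2=2, t=9&3=1
[3]->row 1·2+1+8=11  col g=2

11,2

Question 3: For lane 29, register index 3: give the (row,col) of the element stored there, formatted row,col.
lane 29: gid=7 (29/4), tid=1 (29%4)
i=3: r=1*2+1+8=11, c=gid=7

11,7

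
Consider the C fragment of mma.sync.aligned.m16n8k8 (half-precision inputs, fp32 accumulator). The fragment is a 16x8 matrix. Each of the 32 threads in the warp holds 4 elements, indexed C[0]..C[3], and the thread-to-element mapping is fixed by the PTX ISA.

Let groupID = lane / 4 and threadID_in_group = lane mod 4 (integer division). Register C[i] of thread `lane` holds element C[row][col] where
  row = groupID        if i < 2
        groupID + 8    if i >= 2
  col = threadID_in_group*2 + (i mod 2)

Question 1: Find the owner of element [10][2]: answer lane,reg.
9,2

r=10->g=2,rb=1  c=2->t=1,b0=0
L=2*4+1=9  i=1*2+0=2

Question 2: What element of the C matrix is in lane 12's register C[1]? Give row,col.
3,1

lane 12: gid=3 (12/4), tid=0 (12%4)
i=1: r=3+0=3, c=0*2+1=1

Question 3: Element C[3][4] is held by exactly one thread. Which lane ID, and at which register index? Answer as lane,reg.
r=3->g=3,rb=0  c=4->t=2,b0=0
L=3*4+2=14  i=0*2+0=0

14,0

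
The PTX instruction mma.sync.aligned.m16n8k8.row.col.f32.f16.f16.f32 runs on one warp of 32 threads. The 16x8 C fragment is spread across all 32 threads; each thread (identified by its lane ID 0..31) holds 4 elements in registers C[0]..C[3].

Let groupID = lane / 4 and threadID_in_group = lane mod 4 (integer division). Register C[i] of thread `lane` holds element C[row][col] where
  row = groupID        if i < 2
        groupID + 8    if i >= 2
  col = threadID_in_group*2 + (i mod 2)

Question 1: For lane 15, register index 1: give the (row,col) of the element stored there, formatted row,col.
3,7

lane 15: gid=3 (15/4), tid=3 (15%4)
i=1: r=3+0=3, c=3*2+1=7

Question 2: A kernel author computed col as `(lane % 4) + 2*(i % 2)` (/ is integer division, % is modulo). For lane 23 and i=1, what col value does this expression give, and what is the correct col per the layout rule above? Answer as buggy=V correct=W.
`(lane % 4) + 2*(i % 2)`[23,1]=>5
lane 23=>23/4=5, 23 mod 4=3
i=1  r:5+0=>5  c:2·3+1=>7
col: 5 vs 7

buggy=5 correct=7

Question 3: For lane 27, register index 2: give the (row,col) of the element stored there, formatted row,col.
27: G=6,T=3
[2] (6+8,3*2+0) = (14,6)

14,6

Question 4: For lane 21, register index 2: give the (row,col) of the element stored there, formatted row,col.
13,2

lane 21: grp=5 (21/4), tig=1 (21%4)
i=2: r=5+8=13, c=1*2+0=2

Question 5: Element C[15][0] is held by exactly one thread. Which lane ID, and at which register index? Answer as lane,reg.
28,2

r=15⇒gr=7,Rb=1  c=0⇒th=0,odd=0
L=7*4+0=28  i=1*2+0=2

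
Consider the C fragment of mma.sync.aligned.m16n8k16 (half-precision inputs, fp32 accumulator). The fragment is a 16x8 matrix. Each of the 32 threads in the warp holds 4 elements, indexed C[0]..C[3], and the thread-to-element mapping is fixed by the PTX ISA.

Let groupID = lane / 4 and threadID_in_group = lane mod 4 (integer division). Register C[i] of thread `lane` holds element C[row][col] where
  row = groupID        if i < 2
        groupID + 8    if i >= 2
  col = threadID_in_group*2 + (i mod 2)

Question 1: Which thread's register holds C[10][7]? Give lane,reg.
r: 10->gid=2,r8=1  c: 7->tid=3,i&1=1
L=2*4+3=11  i=1*2+1=3

11,3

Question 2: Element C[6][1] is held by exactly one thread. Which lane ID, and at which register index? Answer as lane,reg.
24,1

r:6=>grp=6,rB=0  c:1=>tig=0,lo=1
L=6*4+0=24  i=0*2+1=1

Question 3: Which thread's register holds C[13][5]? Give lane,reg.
r=13⇒gr=5,Rb=1  c=5⇒th=2,odd=1
L=5*4+2=22  i=1*2+1=3

22,3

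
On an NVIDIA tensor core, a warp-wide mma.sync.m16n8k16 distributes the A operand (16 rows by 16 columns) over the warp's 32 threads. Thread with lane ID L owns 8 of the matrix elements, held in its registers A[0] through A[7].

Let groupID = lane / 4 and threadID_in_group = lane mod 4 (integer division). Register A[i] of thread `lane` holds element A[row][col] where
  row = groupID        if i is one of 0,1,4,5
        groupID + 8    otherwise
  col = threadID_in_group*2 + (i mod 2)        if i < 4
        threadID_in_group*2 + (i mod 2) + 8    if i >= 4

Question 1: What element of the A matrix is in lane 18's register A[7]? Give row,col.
lane 18: gr=4 (18/4), th=2 (18%4)
i=7: r=4+8=12, c=2*2+1+8=13

12,13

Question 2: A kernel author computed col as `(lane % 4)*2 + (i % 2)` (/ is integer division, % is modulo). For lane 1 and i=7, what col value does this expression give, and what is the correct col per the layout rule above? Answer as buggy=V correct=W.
`(lane % 4)*2 + (i % 2)`[1,7]=>3
lane 1=>1/4=0, 1 mod 4=1
i=7  r:0+8=>8  c:2·1+1+8=>11
col: 3 vs 11

buggy=3 correct=11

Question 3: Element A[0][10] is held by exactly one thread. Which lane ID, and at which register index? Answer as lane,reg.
r=0->g=0,rb=0  c=10->cb=1,t=1,b0=0
L=0*4+1=1  i=1*4+0*2+0=4

1,4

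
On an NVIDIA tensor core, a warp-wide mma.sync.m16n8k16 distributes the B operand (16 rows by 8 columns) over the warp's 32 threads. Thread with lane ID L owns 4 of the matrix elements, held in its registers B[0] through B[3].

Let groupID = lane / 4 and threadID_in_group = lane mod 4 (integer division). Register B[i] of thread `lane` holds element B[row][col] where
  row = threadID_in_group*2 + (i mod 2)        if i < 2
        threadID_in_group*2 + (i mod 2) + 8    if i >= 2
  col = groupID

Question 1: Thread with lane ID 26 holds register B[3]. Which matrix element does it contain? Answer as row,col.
13,6

lane 26->26/4=6, 26 mod 4=2
i=3  r:2·2+1+8->13  c:6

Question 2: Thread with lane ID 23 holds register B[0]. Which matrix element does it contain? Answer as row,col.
lane 23: g=5 (23/4), t=3 (23%4)
i=0: r=3*2+0+0=6, c=g=5

6,5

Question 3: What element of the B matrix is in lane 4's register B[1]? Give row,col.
4: g=1,t=0
[1] (0*2+1+0,1) = (1,1)

1,1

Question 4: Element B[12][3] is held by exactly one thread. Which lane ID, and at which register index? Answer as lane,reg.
c:3=>grp=3  r:12=>rB=1,tig=2,lo=0
L=3*4+2=14  i=1*2+0=2

14,2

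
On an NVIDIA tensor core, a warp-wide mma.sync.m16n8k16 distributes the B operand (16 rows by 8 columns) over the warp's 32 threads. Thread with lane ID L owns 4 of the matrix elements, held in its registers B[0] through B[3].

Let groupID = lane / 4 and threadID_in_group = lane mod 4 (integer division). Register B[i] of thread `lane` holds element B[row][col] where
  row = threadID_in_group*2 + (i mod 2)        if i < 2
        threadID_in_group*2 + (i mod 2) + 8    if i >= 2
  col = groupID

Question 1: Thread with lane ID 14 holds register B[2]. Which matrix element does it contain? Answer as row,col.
lane 14: gid=3 (14/4), tid=2 (14%4)
i=2: r=2*2+0+8=12, c=gid=3

12,3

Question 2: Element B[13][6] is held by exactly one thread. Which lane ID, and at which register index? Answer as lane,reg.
26,3

c=6⇒gr=6  r=13⇒Rb=1,th=2,odd=1
L=6*4+2=26  i=1*2+1=3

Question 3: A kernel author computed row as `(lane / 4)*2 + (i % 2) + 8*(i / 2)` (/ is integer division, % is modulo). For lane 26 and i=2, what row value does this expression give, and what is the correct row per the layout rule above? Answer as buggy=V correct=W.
`(lane / 4)*2 + (i % 2) + 8*(i / 2)`[26,2]->20
lane 26->26/4=6, 26 mod 4=2
i=2  r:2·2+0+8->12  c:6
row: 20 vs 12

buggy=20 correct=12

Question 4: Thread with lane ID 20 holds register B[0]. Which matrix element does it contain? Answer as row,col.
lane 20: grp=5 (20/4), tig=0 (20%4)
i=0: r=0*2+0+0=0, c=grp=5

0,5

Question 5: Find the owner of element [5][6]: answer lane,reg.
c=6→G=6  r=5→rhi=0,T=2,p=1
L=6*4+2=26  i=0*2+1=1

26,1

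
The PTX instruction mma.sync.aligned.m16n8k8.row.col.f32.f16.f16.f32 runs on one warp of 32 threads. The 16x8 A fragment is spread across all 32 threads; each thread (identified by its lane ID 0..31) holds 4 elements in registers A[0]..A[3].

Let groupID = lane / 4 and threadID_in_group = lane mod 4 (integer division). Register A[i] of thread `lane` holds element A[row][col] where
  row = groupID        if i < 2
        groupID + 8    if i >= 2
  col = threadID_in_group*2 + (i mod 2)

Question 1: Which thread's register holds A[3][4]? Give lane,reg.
14,0

r=3⇒gr=3,Rb=0  c=4⇒th=2,odd=0
L=3*4+2=14  i=0*2+0=0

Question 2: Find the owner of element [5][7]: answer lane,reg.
23,1

r=5→G=5,rhi=0  c=7→T=3,p=1
L=5*4+3=23  i=0*2+1=1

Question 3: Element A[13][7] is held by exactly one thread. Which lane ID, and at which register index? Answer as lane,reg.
23,3

r=13⇒gr=5,Rb=1  c=7⇒th=3,odd=1
L=5*4+3=23  i=1*2+1=3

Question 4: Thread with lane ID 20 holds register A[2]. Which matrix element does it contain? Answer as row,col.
13,0

20: G=5,T=0
[2] (5+8,0*2+0) = (13,0)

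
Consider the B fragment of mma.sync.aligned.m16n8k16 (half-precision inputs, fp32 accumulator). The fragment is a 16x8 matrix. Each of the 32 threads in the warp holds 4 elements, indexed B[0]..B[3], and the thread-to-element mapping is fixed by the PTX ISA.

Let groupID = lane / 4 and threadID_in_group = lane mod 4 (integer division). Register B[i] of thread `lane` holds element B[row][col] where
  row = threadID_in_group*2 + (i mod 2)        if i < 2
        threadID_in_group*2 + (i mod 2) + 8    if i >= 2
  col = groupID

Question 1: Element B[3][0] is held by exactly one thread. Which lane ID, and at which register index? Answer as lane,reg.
1,1

c=0->g=0  r=3->rb=0,t=1,b0=1
L=0*4+1=1  i=0*2+1=1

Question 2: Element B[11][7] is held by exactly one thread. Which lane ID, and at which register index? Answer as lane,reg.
29,3

c=7→G=7  r=11→rhi=1,T=1,p=1
L=7*4+1=29  i=1*2+1=3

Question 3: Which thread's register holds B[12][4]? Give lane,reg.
c=4->g=4  r=12->rb=1,t=2,b0=0
L=4*4+2=18  i=1*2+0=2

18,2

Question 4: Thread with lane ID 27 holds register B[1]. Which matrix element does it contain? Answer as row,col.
27: gid=6,tid=3
[1] (3*2+1+0,6) = (7,6)

7,6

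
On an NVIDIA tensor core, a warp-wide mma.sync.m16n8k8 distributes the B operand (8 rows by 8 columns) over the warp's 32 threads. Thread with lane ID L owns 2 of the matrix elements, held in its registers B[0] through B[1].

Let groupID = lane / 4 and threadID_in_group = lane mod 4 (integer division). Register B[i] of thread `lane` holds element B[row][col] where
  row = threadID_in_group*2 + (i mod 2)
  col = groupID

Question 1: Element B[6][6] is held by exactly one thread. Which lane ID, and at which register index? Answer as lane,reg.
27,0

c=6⇒gr=6  r=6⇒th=3,odd=0
L=6*4+3=27  i=0=0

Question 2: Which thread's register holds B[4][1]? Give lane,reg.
6,0

c=1⇒gr=1  r=4⇒th=2,odd=0
L=1*4+2=6  i=0=0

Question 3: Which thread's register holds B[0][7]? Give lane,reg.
c=7⇒gr=7  r=0⇒th=0,odd=0
L=7*4+0=28  i=0=0

28,0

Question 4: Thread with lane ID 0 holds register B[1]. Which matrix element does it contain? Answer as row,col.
0: g=0,t=0
[1] (0*2+1,0) = (1,0)

1,0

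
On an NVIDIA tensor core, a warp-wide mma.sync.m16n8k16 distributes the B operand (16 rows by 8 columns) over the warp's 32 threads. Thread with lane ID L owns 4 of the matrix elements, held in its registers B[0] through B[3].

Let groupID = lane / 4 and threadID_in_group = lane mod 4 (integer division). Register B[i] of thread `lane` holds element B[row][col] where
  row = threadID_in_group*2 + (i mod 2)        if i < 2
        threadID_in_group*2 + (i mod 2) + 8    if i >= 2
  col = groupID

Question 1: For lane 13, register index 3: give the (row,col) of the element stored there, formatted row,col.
lane 13: gr=3 (13/4), th=1 (13%4)
i=3: r=1*2+1+8=11, c=gr=3

11,3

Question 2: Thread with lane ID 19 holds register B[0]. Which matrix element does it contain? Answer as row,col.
lane 19: g=4 (19/4), t=3 (19%4)
i=0: r=3*2+0+0=6, c=g=4

6,4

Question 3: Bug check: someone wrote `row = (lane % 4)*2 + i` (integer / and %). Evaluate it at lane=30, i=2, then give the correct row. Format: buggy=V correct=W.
buggy=6 correct=12

`(lane % 4)*2 + i`[30,2]⇒6
L=30⇒gr=30>>2=7, th=30&3=2
[2]⇒row 2·2+0+8=12  col gr=7
row: 6 vs 12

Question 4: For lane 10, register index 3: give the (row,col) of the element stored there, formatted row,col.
10: gid=2,tid=2
[3] (2*2+1+8,2) = (13,2)

13,2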